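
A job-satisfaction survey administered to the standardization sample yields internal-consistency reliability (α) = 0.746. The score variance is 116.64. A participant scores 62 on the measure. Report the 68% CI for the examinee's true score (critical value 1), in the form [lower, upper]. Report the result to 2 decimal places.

σ = 116.64^(1/2) = 10.8000
SEM = 10.8000·√(1 − 0.7460) ≈ 5.4430
1 · SEM ≈ 5.4430
CI = 62 ± 5.4430 → [56.5570, 67.4430]

[56.56, 67.44]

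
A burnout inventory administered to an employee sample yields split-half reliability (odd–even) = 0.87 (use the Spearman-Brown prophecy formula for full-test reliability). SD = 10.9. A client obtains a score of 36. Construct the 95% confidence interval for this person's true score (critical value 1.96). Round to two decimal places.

Full-length reliability (Spearman-Brown) = 2(0.87)/(1+0.87) ≃ 0.93048
SEM = 10.90000×√(1 − 0.93048) ≃ 2.87394
Margin = 1.96 × 2.87394 ≃ 5.63292
CI = 36 ± 5.63292 → [30.36708, 41.63292]

[30.37, 41.63]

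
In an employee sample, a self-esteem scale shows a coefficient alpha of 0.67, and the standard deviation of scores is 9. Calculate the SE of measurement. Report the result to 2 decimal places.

5.17

SEM = 9.00000*√(1 − 0.67000) ≈ 5.17011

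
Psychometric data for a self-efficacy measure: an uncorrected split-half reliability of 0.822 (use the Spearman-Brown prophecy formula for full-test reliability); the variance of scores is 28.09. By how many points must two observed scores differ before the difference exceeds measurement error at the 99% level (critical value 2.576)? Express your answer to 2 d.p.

6.03

SD = √28.09 ≈ 5.3000
r_full = 2·0.822 / (1 + 0.822) ≈ 0.9023
The standard error of measurement is 5.3000·√(1 − 0.9023) ≈ 5.3000·0.3126 ≈ 1.6566.
SE_diff = SEM · √2 ≈ 1.6566 · 1.4142 ≈ 2.3428
Smallest detectable difference = 2.576·2.3428 ≈ 6.0349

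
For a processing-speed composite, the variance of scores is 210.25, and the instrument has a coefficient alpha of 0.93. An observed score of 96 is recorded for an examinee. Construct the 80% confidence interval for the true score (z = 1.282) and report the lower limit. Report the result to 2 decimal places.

91.08

SD = √210.25 = 14.500
The standard error of measurement is 14.500*√(1 − 0.930) ≃ 14.500*0.265 ≃ 3.836.
Margin = 1.282 * 3.836 ≃ 4.918
Lower bound: 96 − 4.918 = 91.082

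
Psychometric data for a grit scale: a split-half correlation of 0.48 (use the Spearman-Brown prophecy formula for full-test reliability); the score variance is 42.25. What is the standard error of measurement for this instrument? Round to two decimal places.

3.85

σ = 42.25^(1/2) = 6.5000
Spearman-Brown: r = 2(0.48) / (1 + 0.48) = 0.9600 / 1.4800 ≈ 0.6486
SEM = 6.5000 · √(1 − 0.6486) = 6.5000 · √0.3514 ≈ 6.5000 · 0.5927 ≈ 3.8529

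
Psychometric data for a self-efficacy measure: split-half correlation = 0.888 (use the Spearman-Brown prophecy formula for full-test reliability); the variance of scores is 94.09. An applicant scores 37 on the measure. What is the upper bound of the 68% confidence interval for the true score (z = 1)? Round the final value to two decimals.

SD = √94.09 ≃ 9.7000
Spearman-Brown: r = 2(0.888) / (1 + 0.888) = 1.7760 / 1.8880 ≃ 0.9407
SEM = 9.7000 * √(1 − 0.9407) = 9.7000 * √0.0593 ≃ 9.7000 * 0.2436 ≃ 2.3625
Half-width = 1*2.3625 ≃ 2.3625
Upper bound: 37 + 2.3625 = 39.3625

39.36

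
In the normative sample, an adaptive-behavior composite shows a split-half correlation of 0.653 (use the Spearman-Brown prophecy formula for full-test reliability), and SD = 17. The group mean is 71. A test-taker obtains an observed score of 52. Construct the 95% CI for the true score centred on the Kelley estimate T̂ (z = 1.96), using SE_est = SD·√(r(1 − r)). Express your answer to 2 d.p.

r_full = 2·0.653 / (1 + 0.653) ≈ 0.790
Estimated true score = 0.790×52 + (1 − 0.790)×71 ≈ 55.989
SE_est = SD × √(r(1 − r)) = 17.000 × √0.166 ≈ 17.000 × 0.407 ≈ 6.923
95% CI: 55.989 ± 13.570 ≈ (42.419, 69.558)

[42.42, 69.56]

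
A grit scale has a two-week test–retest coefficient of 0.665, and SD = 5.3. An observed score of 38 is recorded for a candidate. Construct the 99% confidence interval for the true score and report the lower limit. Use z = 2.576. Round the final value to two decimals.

30.10

The standard error of measurement is 5.30000·√(1 − 0.66500) ≈ 5.30000·0.57879 ≈ 3.06760.
Margin = 2.576 · 3.06760 ≈ 7.90213
Lower limit = 38 − 7.90213 ≈ 30.09787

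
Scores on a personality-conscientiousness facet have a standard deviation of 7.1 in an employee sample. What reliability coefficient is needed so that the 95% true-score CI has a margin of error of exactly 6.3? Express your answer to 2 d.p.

0.80

Required SEM = 6.3 / 1.96 ≈ 3.2143
r = 1 − (3.2143/7.1)² ≈ 1 − 0.2050 ≈ 0.7950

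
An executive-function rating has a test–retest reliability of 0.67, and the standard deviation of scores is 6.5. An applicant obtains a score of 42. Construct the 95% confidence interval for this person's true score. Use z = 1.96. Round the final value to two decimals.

[34.68, 49.32]

The standard error of measurement is 6.50000·√(1 − 0.67000) ≈ 6.50000·0.57446 ≈ 3.73397.
Half-width = 1.96·3.73397 ≈ 7.31857
95% CI: 42 ± 7.31857 = [34.68143, 49.31857]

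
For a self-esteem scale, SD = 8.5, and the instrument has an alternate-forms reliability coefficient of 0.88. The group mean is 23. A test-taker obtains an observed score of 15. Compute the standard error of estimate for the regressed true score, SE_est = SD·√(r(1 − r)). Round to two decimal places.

SE_est = SD · √(r(1 − r)) = 8.5000 · √0.1056 ≈ 8.5000 · 0.3250 ≈ 2.7622

2.76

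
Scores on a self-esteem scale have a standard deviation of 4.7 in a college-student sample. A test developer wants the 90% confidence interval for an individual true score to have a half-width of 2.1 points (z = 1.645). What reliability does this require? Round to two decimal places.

SEM needed = half-width / z = 2.1/1.645 ≃ 1.2766
r = 1 − (SEM / SD)² = 1 − (1.2766 / 4.7)² ≃ 1 − 0.0738 ≃ 0.9262

0.93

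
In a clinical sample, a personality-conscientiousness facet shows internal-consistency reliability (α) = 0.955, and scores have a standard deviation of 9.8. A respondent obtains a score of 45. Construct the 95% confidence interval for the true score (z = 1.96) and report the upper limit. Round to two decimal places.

49.07

SEM = 9.8000×√(1 − 0.9550) ≈ 2.0789
Half-width = 1.96×2.0789 ≈ 4.0746
Upper bound: 45 + 4.0746 = 49.0746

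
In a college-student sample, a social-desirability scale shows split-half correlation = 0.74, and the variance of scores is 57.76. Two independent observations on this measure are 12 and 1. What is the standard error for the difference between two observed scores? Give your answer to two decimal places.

SD = √57.76 ≃ 7.60000
Full-length reliability (Spearman-Brown) = 2(0.74)/(1+0.74) ≃ 0.85057
SEM = 7.60000×√(1 − 0.85057) ≃ 2.93782
SE_diff = SEM × √2 ≃ 2.93782 × 1.41421 ≃ 4.15471

4.15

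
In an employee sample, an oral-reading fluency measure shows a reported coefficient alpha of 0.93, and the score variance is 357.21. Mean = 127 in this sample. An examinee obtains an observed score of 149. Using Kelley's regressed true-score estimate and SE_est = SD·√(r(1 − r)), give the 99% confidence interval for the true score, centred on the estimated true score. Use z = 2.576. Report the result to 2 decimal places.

[135.04, 159.88]

SD = √357.21 = 18.900
Estimated true score = 0.930*149 + (1 − 0.930)*127 ≈ 147.460
SE_est = 18.900·√[r(1 − r)] ≈ 4.822
99% CI: 147.460 ± 12.422 ≈ (135.038, 159.882)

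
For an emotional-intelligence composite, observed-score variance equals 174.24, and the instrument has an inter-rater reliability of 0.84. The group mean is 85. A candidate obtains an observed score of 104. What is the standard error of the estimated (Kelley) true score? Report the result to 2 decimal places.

SD = √174.24 = 13.2000
SE_est = SD × √(r(1 − r)) = 13.2000 × √0.1344 ≈ 13.2000 × 0.3666 ≈ 4.8392

4.84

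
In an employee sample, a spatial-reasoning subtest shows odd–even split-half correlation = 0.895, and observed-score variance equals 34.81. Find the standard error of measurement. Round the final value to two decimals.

σ = 34.81^(1/2) = 5.9000
Spearman-Brown: r = 2(0.895) / (1 + 0.895) = 1.7900 / 1.8950 ≈ 0.9446
SEM = 5.9000*√(1 − 0.9446) ≈ 1.3888

1.39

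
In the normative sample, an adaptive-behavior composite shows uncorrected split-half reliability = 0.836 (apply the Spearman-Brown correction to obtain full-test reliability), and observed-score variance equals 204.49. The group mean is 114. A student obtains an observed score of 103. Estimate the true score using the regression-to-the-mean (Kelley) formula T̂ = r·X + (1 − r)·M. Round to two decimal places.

103.98

r_full = 2·0.836 / (1 + 0.836) ≈ 0.9107
T̂ = 0.9107(103) + 0.0893(114) ≈ 103.9826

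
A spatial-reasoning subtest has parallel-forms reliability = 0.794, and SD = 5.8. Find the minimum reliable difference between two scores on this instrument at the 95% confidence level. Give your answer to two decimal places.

SEM = 5.800·√(1 − 0.794) ≃ 2.632
SE_diff = SEM · √2 ≃ 2.632 · 1.414 ≃ 3.723
Minimum reliable difference = 1.96 · SE_diff ≃ 1.96 · 3.723 ≃ 7.297

7.30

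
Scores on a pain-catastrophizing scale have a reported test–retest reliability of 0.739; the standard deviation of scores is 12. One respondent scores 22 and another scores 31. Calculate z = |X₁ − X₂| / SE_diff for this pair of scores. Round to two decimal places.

1.04

SEM = 12.0000 * √(1 − 0.7390) = 12.0000 * √0.2610 ≈ 12.0000 * 0.5109 ≈ 6.1306
Standard error of the difference = 6.1306·√2 ≈ 8.6699
z = |22 − 31| / 8.6699 = 9 / 8.6699 ≈ 1.0381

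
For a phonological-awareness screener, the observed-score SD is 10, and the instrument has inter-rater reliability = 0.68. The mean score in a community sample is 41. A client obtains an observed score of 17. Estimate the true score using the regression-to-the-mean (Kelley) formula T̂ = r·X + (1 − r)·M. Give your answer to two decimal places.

24.68

Estimated true score = 0.68000*17 + (1 − 0.68000)*41 ≈ 24.68000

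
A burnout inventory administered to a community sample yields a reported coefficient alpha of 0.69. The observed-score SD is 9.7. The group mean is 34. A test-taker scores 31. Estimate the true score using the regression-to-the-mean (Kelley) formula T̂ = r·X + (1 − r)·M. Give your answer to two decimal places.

31.93

T̂ = 0.690(31) + 0.310(34) ≈ 31.930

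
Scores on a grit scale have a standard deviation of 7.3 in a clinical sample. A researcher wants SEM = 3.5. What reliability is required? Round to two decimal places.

r = 1 − (3.500/7.3)² ≈ 1 − 0.230 ≈ 0.770

0.77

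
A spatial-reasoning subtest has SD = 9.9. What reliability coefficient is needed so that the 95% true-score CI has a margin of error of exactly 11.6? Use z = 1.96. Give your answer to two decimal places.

0.64

Required SEM = 11.6 / 1.96 ≈ 5.9184
r = 1 − (SEM / SD)² = 1 − (5.9184 / 9.9)² ≈ 1 − 0.3574 ≈ 0.6426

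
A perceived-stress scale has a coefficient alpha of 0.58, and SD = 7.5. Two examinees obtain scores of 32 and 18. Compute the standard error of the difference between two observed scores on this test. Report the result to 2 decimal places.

SEM = 7.5000×√(1 − 0.5800) ≃ 4.8606
SE_diff = √2 × SEM ≃ 6.8739

6.87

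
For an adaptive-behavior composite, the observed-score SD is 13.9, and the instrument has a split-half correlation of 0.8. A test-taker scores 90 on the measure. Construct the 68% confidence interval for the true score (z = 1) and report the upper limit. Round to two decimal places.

Spearman-Brown: r = 2(0.8) / (1 + 0.8) = 1.600 / 1.800 ≈ 0.889
The standard error of measurement is 13.900·√(1 − 0.889) ≈ 13.900·0.333 ≈ 4.633.
Margin = 1 · 4.633 ≈ 4.633
Upper limit = 90 + 4.633 ≈ 94.633

94.63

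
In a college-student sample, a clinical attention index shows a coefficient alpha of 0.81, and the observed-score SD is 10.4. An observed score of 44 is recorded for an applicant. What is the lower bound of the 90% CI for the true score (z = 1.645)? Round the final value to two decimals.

36.54

SEM = 10.400 · √(1 − 0.810) = 10.400 · √0.190 ≈ 10.400 · 0.436 ≈ 4.533
Margin = 1.645 · 4.533 ≈ 7.457
Lower limit = 44 − 7.457 ≈ 36.543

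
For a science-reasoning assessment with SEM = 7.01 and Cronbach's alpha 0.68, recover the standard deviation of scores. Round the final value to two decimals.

12.39

σ = SEM·(1 − r)^(−1/2) ≈ 7.01×1.7678 ≈ 12.3920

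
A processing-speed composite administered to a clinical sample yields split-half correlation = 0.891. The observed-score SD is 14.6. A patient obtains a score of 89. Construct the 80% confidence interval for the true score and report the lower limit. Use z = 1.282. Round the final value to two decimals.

r_full = 2·0.891 / (1 + 0.891) ≃ 0.9424
SEM = 14.6000×√(1 − 0.9424) ≃ 3.5053
1.282 × SEM ≃ 4.4937
Lower limit = 89 − 4.4937 ≃ 84.5063

84.51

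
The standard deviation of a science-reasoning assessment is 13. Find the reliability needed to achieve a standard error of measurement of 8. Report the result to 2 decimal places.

Required reliability = 1 − (SEM/SD)² = 1 − 0.3787 ≃ 0.6213

0.62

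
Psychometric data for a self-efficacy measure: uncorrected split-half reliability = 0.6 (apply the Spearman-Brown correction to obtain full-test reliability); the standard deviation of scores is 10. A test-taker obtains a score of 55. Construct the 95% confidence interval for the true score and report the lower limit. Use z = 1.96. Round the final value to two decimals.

45.20

r_full = 2·0.6 / (1 + 0.6) ≈ 0.75000
The standard error of measurement is 10.00000×√(1 − 0.75000) ≈ 10.00000×0.50000 ≈ 5.00000.
Margin = 1.96 × 5.00000 ≈ 9.80000
Lower limit = 55 − 9.80000 ≈ 45.20000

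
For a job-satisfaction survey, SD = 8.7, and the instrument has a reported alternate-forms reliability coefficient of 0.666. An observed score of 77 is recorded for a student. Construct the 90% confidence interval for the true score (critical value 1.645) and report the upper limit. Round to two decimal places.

85.27

SEM = 8.700*√(1 − 0.666) ≈ 5.028
Margin = 1.645 * 5.028 ≈ 8.271
Upper bound: 77 + 8.271 = 85.271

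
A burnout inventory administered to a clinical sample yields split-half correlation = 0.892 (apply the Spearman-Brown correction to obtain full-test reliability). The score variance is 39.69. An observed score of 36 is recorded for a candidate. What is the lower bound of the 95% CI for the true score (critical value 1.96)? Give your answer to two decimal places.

SD = √39.69 ≃ 6.3000
Full-length reliability (Spearman-Brown) = 2(0.892)/(1+0.892) ≃ 0.9429
SEM = 6.3000×√(1 − 0.9429) ≃ 1.5052
1.96 × SEM ≃ 2.9502
Lower bound: 36 − 2.9502 = 33.0498

33.05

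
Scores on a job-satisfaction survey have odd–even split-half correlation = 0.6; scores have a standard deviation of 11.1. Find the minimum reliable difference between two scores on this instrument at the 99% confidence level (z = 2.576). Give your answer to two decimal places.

20.22

Full-length reliability (Spearman-Brown) = 2(0.6)/(1+0.6) ≈ 0.750
The standard error of measurement is 11.100*√(1 − 0.750) ≈ 11.100*0.500 ≈ 5.550.
Standard error of the difference = 5.550·√2 ≈ 7.849
Minimum reliable difference = 2.576 * SE_diff ≈ 2.576 * 7.849 ≈ 20.219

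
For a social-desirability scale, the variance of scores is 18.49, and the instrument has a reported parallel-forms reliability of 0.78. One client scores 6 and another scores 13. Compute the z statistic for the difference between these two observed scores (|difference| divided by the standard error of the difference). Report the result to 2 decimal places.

σ = 18.49^(1/2) = 4.30000
SEM = 4.30000 × √(1 − 0.78000) = 4.30000 × √0.22000 ≈ 4.30000 × 0.46904 ≈ 2.01688
SE_diff = √2 × SEM ≈ 2.85230
z = |6 − 13| / 2.85230 = 7 / 2.85230 ≈ 2.45416

2.45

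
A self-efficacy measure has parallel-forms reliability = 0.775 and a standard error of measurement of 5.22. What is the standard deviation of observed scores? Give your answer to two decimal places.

SD = 5.22 / √(1 − 0.775) ≈ 11.0047

11.00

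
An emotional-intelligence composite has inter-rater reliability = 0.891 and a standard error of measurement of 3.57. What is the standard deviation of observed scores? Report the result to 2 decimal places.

10.81

SD = 3.57 / √(1 − 0.891) ≈ 10.813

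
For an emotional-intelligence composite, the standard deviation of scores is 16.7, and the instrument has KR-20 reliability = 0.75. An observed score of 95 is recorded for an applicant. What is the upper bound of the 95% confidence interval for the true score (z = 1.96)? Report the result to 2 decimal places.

SEM = 16.7000*√(1 − 0.7500) ≃ 8.3500
Margin = 1.96 * 8.3500 ≃ 16.3660
Upper bound: 95 + 16.3660 = 111.3660

111.37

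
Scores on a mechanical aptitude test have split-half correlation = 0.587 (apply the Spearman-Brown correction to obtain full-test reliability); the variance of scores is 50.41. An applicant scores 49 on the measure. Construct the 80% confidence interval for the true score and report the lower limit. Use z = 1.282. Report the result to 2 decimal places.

44.36

SD = √50.41 ≈ 7.100
Full-length reliability (Spearman-Brown) = 2(0.587)/(1+0.587) ≈ 0.740
The standard error of measurement is 7.100·√(1 − 0.740) ≈ 7.100·0.510 ≈ 3.622.
Margin = 1.282 · 3.622 ≈ 4.643
Lower limit = 49 − 4.643 ≈ 44.357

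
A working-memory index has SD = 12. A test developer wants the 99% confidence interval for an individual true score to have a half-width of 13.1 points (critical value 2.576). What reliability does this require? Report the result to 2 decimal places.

Required SEM = 13.1 / 2.576 ≃ 5.085
r = 1 − (SEM / SD)² = 1 − (5.085 / 12)² ≃ 1 − 0.180 ≃ 0.820

0.82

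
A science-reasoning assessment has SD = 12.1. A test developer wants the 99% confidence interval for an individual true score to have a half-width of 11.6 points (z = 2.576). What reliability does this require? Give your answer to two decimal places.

Required SEM = 11.6 / 2.576 ≃ 4.5031
r = 1 − (SEM / SD)² = 1 − (4.5031 / 12.1)² ≃ 1 − 0.1385 ≃ 0.8615

0.86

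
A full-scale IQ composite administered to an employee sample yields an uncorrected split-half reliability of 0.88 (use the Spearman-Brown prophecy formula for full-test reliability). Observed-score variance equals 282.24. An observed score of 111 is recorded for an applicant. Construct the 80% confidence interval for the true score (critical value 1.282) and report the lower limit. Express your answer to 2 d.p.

SD = √282.24 = 16.80000
Spearman-Brown: r = 2(0.88) / (1 + 0.88) = 1.76000 / 1.88000 ≈ 0.93617
The standard error of measurement is 16.80000×√(1 − 0.93617) ≈ 16.80000×0.25265 ≈ 4.24445.
Half-width = 1.282×4.24445 ≈ 5.44138
Lower limit = 111 − 5.44138 ≈ 105.55862

105.56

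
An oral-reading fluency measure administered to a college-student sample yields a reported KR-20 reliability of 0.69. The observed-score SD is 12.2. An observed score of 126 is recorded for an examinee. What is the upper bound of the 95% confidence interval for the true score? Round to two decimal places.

SEM = 12.2000*√(1 − 0.6900) ≈ 6.7927
Half-width = 1.96*6.7927 ≈ 13.3136
Upper bound: 126 + 13.3136 = 139.3136

139.31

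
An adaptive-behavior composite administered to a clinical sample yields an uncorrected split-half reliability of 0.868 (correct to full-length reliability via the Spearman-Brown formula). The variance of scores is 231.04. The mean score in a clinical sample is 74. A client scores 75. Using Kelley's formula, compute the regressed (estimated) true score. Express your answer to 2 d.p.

74.93

Spearman-Brown: r = 2(0.868) / (1 + 0.868) = 1.736 / 1.868 ≈ 0.929
T̂ = r·X + (1 − r)·M = 0.929×75 + 0.071×74 ≈ 69.700 + 5.229 ≈ 74.929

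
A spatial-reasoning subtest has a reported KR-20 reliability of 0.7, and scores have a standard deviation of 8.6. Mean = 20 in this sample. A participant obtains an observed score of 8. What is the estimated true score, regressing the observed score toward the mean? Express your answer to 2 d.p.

11.60

Estimated true score = 0.700×8 + (1 − 0.700)×20 ≈ 11.600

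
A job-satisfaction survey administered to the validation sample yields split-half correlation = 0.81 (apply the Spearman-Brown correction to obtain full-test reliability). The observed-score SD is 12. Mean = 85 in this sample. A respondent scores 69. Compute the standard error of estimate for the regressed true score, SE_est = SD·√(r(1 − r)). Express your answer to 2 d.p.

Spearman-Brown: r = 2(0.81) / (1 + 0.81) = 1.6200 / 1.8100 ≈ 0.8950
SE_est = SD × √(r(1 − r)) = 12.0000 × √0.0940 ≈ 12.0000 × 0.3065 ≈ 3.6782

3.68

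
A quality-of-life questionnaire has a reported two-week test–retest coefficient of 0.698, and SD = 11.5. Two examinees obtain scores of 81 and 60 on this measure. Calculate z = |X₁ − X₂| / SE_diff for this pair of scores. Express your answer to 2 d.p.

2.35

The standard error of measurement is 11.500×√(1 − 0.698) ≈ 11.500×0.550 ≈ 6.320.
SE_diff = √2 × SEM ≈ 8.938
z = 21 / 8.938 ≈ 2.350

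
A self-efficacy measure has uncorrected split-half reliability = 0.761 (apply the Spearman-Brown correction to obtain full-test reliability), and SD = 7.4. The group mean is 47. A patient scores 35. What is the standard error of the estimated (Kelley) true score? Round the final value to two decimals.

Spearman-Brown: r = 2(0.761) / (1 + 0.761) = 1.52200 / 1.76100 ≈ 0.86428
SE_est = SD × √(r(1 − r)) = 7.40000 × √0.11730 ≈ 7.40000 × 0.34249 ≈ 2.53442

2.53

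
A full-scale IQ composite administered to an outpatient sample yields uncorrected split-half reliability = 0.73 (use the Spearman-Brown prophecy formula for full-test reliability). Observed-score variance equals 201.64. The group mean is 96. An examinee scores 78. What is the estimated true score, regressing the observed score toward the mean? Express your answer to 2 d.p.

80.81

r_full = 2·0.73 / (1 + 0.73) ≈ 0.844
T̂ = r·X + (1 − r)·M = 0.844·78 + 0.156·96 ≈ 65.827 + 14.983 ≈ 80.809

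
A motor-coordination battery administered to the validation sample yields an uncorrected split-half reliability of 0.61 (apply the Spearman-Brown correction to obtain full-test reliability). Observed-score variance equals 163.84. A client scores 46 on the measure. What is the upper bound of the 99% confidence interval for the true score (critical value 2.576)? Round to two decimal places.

σ = 163.84^(1/2) = 12.8000
Spearman-Brown: r = 2(0.61) / (1 + 0.61) = 1.2200 / 1.6100 ≈ 0.7578
SEM = 12.8000*√(1 − 0.7578) ≈ 6.2998
Half-width = 2.576*6.2998 ≈ 16.2284
Upper bound: 46 + 16.2284 = 62.2284

62.23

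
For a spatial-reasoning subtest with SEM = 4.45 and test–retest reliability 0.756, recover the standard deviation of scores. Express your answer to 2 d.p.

SD = 4.45 / √(1 − 0.756) ≈ 9.0088

9.01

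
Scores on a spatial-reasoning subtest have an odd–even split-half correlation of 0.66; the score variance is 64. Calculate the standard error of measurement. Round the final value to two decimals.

3.62

SD = √64 = 8.0000
Full-length reliability (Spearman-Brown) = 2(0.66)/(1+0.66) ≈ 0.7952
SEM = 8.0000 * √(1 − 0.7952) = 8.0000 * √0.2048 ≈ 8.0000 * 0.4526 ≈ 3.6206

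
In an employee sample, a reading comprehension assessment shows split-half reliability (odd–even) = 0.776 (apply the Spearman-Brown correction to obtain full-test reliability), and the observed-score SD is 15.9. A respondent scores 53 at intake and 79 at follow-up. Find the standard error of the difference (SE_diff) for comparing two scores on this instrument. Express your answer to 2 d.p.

7.99

Spearman-Brown: r = 2(0.776) / (1 + 0.776) = 1.552 / 1.776 ≈ 0.874
The standard error of measurement is 15.900×√(1 − 0.874) ≈ 15.900×0.355 ≈ 5.647.
Standard error of the difference = 5.647·√2 ≈ 7.986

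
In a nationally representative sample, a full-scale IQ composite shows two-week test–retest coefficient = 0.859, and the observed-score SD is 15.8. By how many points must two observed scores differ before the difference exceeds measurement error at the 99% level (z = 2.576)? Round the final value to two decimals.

The standard error of measurement is 15.8000*√(1 − 0.8590) ≈ 15.8000*0.3755 ≈ 5.9329.
Standard error of the difference = 5.9329·√2 ≈ 8.3904
Minimum reliable difference = 2.576 * SE_diff ≈ 2.576 * 8.3904 ≈ 21.6136

21.61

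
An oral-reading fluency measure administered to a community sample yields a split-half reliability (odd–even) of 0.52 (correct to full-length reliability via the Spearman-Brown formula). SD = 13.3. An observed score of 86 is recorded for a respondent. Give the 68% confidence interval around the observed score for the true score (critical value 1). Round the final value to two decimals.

Full-length reliability (Spearman-Brown) = 2(0.52)/(1+0.52) ≃ 0.684
SEM = 13.300 · √(1 − 0.684) = 13.300 · √0.316 ≃ 13.300 · 0.562 ≃ 7.474
1 · SEM ≃ 7.474
68% CI: 86 ± 7.474 = [78.526, 93.474]

[78.53, 93.47]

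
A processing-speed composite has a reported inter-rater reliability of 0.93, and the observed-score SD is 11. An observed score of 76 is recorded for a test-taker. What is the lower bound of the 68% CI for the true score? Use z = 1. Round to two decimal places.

SEM = 11.000×√(1 − 0.930) ≃ 2.910
1 × SEM ≃ 2.910
Lower limit = 76 − 2.910 ≃ 73.090

73.09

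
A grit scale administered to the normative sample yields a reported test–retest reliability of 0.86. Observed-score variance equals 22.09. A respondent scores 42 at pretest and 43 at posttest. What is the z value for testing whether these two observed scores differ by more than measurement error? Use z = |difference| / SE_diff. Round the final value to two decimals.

0.40

SD = √22.09 = 4.700
SEM = 4.700 × √(1 − 0.860) = 4.700 × √0.140 ≈ 4.700 × 0.374 ≈ 1.759
Standard error of the difference = 1.759·√2 ≈ 2.487
z = 1 / 2.487 ≈ 0.402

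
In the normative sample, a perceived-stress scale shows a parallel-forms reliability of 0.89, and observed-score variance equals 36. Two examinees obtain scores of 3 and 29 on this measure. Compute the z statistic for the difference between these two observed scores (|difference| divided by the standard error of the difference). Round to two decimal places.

σ = 36^(1/2) = 6.00000
SEM = 6.00000 · √(1 − 0.89000) = 6.00000 · √0.11000 ≈ 6.00000 · 0.33166 ≈ 1.98997
SE_diff = SEM · √2 ≈ 1.98997 · 1.41421 ≈ 2.81425
z = 26 / 2.81425 ≈ 9.23870

9.24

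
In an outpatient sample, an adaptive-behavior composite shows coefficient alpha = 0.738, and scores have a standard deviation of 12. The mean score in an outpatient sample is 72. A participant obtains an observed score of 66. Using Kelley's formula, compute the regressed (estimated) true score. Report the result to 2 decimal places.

67.57

T̂ = 0.738(66) + 0.262(72) ≈ 67.572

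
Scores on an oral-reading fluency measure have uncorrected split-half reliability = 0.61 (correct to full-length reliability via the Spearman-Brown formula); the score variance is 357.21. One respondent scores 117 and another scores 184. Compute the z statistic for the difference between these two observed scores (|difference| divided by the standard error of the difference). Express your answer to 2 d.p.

σ = 357.21^(1/2) = 18.90000
Spearman-Brown: r = 2(0.61) / (1 + 0.61) = 1.22000 / 1.61000 ≈ 0.75776
SEM = 18.90000·√(1 − 0.75776) ≈ 9.30210
Standard error of the difference = 9.30210·√2 ≈ 13.15516
z = |117 − 184| / 13.15516 = 67 / 13.15516 ≈ 5.09306

5.09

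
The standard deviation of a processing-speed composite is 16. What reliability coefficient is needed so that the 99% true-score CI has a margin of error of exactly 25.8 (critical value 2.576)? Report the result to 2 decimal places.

0.61

Required SEM = 25.8 / 2.576 ≈ 10.01553
r = 1 − (10.01553/16)² ≈ 1 − 0.39184 ≈ 0.60816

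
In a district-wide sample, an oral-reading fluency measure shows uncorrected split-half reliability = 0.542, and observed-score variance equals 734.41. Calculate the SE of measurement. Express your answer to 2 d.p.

SD = √734.41 ≈ 27.1000
Spearman-Brown: r = 2(0.542) / (1 + 0.542) = 1.0840 / 1.5420 ≈ 0.7030
The standard error of measurement is 27.1000·√(1 − 0.7030) ≈ 27.1000·0.5450 ≈ 14.7693.

14.77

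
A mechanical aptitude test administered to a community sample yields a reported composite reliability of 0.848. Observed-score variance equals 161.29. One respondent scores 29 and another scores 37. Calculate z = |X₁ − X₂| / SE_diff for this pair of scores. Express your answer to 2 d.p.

σ = 161.29^(1/2) = 12.70000
SEM = 12.70000 · √(1 − 0.84800) = 12.70000 · √0.15200 ≈ 12.70000 · 0.38987 ≈ 4.95137
SE_diff = √2 · SEM ≈ 7.00230
z = |29 − 37| / 7.00230 = 8 / 7.00230 ≈ 1.14248

1.14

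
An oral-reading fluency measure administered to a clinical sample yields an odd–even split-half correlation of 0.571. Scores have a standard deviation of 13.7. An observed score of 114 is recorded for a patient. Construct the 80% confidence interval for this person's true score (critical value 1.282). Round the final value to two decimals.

Full-length reliability (Spearman-Brown) = 2(0.571)/(1+0.571) ≈ 0.727
SEM = 13.700 * √(1 − 0.727) = 13.700 * √0.273 ≈ 13.700 * 0.523 ≈ 7.159
Margin = 1.282 * 7.159 ≈ 9.178
Interval: (104.822, 123.178)

[104.82, 123.18]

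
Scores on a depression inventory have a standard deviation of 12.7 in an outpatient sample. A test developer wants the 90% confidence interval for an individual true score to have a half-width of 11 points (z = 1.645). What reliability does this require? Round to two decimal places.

SEM needed = half-width / z = 11/1.645 ≈ 6.687
Required reliability = 1 − (SEM/SD)² = 1 − 0.277 ≈ 0.723

0.72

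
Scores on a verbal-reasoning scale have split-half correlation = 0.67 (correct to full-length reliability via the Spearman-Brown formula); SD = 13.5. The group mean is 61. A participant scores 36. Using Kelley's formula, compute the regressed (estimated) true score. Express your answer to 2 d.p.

Full-length reliability (Spearman-Brown) = 2(0.67)/(1+0.67) ≈ 0.80240
T̂ = r·X + (1 − r)·M = 0.80240×36 + 0.19760×61 ≈ 28.88623 + 12.05389 ≈ 40.94012

40.94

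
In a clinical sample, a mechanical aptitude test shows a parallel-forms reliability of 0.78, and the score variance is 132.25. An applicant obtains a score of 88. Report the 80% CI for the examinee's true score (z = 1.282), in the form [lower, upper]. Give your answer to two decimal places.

σ = 132.25^(1/2) = 11.50000
SEM = 11.50000 * √(1 − 0.78000) = 11.50000 * √0.22000 ≈ 11.50000 * 0.46904 ≈ 5.39398
Margin = 1.282 * 5.39398 ≈ 6.91508
Interval: (81.08492, 94.91508)

[81.08, 94.92]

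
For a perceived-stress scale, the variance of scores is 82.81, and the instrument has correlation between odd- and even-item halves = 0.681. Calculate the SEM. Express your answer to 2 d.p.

σ = 82.81^(1/2) = 9.100
Full-length reliability (Spearman-Brown) = 2(0.681)/(1+0.681) ≈ 0.810
SEM = 9.100 * √(1 − 0.810) = 9.100 * √0.190 ≈ 9.100 * 0.436 ≈ 3.964

3.96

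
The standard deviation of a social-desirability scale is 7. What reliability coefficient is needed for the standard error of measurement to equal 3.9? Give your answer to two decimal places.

r = 1 − (3.900/7)² ≈ 1 − 0.310 ≈ 0.690

0.69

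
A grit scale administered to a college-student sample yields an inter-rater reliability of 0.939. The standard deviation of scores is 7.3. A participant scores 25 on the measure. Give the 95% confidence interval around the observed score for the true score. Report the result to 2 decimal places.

[21.47, 28.53]

The standard error of measurement is 7.30000×√(1 − 0.93900) ≈ 7.30000×0.24698 ≈ 1.80297.
Margin = 1.96 × 1.80297 ≈ 3.53382
CI = 25 ± 3.53382 → [21.46618, 28.53382]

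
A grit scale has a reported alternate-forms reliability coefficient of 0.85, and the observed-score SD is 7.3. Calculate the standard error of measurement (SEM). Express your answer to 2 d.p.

2.83

SEM = 7.30000 × √(1 − 0.85000) = 7.30000 × √0.15000 ≈ 7.30000 × 0.38730 ≈ 2.82728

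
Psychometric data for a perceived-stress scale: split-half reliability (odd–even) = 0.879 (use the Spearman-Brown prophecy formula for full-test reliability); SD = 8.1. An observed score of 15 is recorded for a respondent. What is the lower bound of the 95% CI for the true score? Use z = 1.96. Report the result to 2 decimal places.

Full-length reliability (Spearman-Brown) = 2(0.879)/(1+0.879) ≈ 0.9356
SEM = 8.1000 × √(1 − 0.9356) = 8.1000 × √0.0644 ≈ 8.1000 × 0.2538 ≈ 2.0555
Half-width = 1.96×2.0555 ≈ 4.0288
Lower limit = 15 − 4.0288 ≈ 10.9712

10.97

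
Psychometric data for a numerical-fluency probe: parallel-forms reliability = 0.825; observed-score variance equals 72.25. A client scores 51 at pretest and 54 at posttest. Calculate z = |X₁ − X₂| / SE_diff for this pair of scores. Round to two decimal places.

0.60

σ = 72.25^(1/2) = 8.5000
The standard error of measurement is 8.5000*√(1 − 0.8250) ≈ 8.5000*0.4183 ≈ 3.5558.
SE_diff = √2 * SEM ≈ 5.0287
z = 3 / 5.0287 ≈ 0.5966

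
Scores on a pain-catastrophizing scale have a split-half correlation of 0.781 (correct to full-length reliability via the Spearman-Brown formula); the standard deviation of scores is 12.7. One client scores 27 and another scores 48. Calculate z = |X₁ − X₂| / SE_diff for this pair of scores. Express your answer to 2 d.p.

3.33

Spearman-Brown: r = 2(0.781) / (1 + 0.781) = 1.562 / 1.781 ≈ 0.877
SEM = 12.700·√(1 − 0.877) ≈ 4.453
SE_diff = √2 · SEM ≈ 6.298
z = 21 / 6.298 ≈ 3.334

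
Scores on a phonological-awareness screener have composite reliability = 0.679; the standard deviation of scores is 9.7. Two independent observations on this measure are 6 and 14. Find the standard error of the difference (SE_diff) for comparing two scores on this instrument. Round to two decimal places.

7.77

SEM = 9.70000 * √(1 − 0.67900) = 9.70000 * √0.32100 ≃ 9.70000 * 0.56657 ≃ 5.49572
Standard error of the difference = 5.49572·√2 ≃ 7.77212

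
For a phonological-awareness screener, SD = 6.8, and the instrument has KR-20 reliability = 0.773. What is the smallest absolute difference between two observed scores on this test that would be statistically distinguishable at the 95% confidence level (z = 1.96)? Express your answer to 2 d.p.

8.98

SEM = 6.8000 × √(1 − 0.7730) = 6.8000 × √0.2270 ≈ 6.8000 × 0.4764 ≈ 3.2398
SE_diff = SEM × √2 ≈ 3.2398 × 1.4142 ≈ 4.5818
Minimum reliable difference = 1.96 × SE_diff ≈ 1.96 × 4.5818 ≈ 8.9803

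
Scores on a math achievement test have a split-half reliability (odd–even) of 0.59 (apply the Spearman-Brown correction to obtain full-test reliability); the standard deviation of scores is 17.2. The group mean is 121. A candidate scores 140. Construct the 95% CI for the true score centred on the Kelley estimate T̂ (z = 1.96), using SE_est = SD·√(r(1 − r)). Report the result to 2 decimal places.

[120.35, 149.85]

r_full = 2·0.59 / (1 + 0.59) ≃ 0.74214
Estimated true score = 0.74214·140 + (1 − 0.74214)·121 ≃ 135.10063
SE_est = SD · √(r(1 − r)) = 17.20000 · √0.19137 ≃ 17.20000 · 0.43746 ≃ 7.52427
CI = 135.10063 ± 1.96 · 7.52427 → [120.35306, 149.84819]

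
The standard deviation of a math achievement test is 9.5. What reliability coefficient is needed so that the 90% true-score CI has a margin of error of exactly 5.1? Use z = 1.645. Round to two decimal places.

SEM needed = half-width / z = 5.1/1.645 ≈ 3.1003
r = 1 − (3.1003/9.5)² ≈ 1 − 0.1065 ≈ 0.8935

0.89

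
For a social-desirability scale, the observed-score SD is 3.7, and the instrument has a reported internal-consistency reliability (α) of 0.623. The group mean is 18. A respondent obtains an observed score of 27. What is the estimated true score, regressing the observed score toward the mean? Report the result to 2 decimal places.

T̂ = r·X + (1 − r)·M = 0.6230×27 + 0.3770×18 = 16.8210 + 6.7860 ≈ 23.6070

23.61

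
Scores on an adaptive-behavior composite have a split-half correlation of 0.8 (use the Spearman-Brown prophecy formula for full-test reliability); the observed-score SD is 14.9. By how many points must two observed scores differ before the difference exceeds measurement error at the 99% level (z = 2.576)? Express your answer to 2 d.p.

Full-length reliability (Spearman-Brown) = 2(0.8)/(1+0.8) ≃ 0.889
The standard error of measurement is 14.900·√(1 − 0.889) ≃ 14.900·0.333 ≃ 4.967.
SE_diff = √2 · SEM ≃ 7.024
Minimum reliable difference = 2.576 · SE_diff ≃ 2.576 · 7.024 ≃ 18.094

18.09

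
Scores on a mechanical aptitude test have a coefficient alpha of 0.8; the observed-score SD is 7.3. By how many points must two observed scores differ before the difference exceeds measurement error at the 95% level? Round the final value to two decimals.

SEM = 7.3000·√(1 − 0.8000) ≈ 3.2647
SE_diff = SEM · √2 ≈ 3.2647 · 1.4142 ≈ 4.6169
Smallest detectable difference = 1.96·4.6169 ≈ 9.0492

9.05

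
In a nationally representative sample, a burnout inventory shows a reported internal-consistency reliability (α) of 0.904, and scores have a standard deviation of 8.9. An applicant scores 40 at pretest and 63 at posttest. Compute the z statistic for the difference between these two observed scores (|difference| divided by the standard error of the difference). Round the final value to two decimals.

SEM = 8.9000 × √(1 − 0.9040) = 8.9000 × √0.0960 ≃ 8.9000 × 0.3098 ≃ 2.7576
Standard error of the difference = 2.7576·√2 ≃ 3.8998
z = 23 / 3.8998 ≃ 5.8978

5.90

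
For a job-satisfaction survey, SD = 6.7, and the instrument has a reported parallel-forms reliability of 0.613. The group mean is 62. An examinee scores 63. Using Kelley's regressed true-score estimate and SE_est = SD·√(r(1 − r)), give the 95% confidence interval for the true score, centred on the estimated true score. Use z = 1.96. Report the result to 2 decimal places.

T̂ = r·X + (1 − r)·M = 0.6130×63 + 0.3870×62 = 38.6190 + 23.9940 ≈ 62.6130
SE_est = SD × √(r(1 − r)) = 6.7000 × √0.2372 ≈ 6.7000 × 0.4871 ≈ 3.2633
CI = 62.6130 ± 1.96 × 3.2633 → [56.2169, 69.0091]

[56.22, 69.01]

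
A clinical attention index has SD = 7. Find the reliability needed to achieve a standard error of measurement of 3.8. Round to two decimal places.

0.71

Required reliability = 1 − (SEM/SD)² = 1 − 0.2947 ≈ 0.7053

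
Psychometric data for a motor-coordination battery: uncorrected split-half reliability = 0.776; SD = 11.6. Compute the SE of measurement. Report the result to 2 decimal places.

r_full = 2·0.776 / (1 + 0.776) ≃ 0.8739
SEM = 11.6000×√(1 − 0.8739) ≃ 4.1197

4.12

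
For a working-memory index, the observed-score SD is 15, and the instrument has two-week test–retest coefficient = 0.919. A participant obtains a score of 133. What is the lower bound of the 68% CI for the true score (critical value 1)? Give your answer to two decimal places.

128.73

SEM = 15.000 * √(1 − 0.919) = 15.000 * √0.081 ≈ 15.000 * 0.285 ≈ 4.269
Half-width = 1*4.269 ≈ 4.269
Lower limit = 133 − 4.269 ≈ 128.731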